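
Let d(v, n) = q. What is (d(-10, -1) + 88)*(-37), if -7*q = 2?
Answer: -22718/7 ≈ -3245.4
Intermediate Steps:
q = -2/7 (q = -1/7*2 = -2/7 ≈ -0.28571)
d(v, n) = -2/7
(d(-10, -1) + 88)*(-37) = (-2/7 + 88)*(-37) = (614/7)*(-37) = -22718/7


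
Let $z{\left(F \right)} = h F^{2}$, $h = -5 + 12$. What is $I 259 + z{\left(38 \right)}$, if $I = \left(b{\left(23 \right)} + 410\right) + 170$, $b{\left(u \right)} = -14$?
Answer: $156702$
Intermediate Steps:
$h = 7$
$I = 566$ ($I = \left(-14 + 410\right) + 170 = 396 + 170 = 566$)
$z{\left(F \right)} = 7 F^{2}$
$I 259 + z{\left(38 \right)} = 566 \cdot 259 + 7 \cdot 38^{2} = 146594 + 7 \cdot 1444 = 146594 + 10108 = 156702$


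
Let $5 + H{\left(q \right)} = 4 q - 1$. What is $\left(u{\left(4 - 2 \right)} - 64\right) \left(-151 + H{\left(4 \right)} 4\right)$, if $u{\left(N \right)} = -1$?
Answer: $7215$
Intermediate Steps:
$H{\left(q \right)} = -6 + 4 q$ ($H{\left(q \right)} = -5 + \left(4 q - 1\right) = -5 + \left(-1 + 4 q\right) = -6 + 4 q$)
$\left(u{\left(4 - 2 \right)} - 64\right) \left(-151 + H{\left(4 \right)} 4\right) = \left(-1 - 64\right) \left(-151 + \left(-6 + 4 \cdot 4\right) 4\right) = - 65 \left(-151 + \left(-6 + 16\right) 4\right) = - 65 \left(-151 + 10 \cdot 4\right) = - 65 \left(-151 + 40\right) = \left(-65\right) \left(-111\right) = 7215$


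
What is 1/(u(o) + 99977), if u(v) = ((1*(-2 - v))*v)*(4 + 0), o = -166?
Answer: -1/8919 ≈ -0.00011212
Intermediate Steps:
u(v) = 4*v*(-2 - v) (u(v) = ((-2 - v)*v)*4 = (v*(-2 - v))*4 = 4*v*(-2 - v))
1/(u(o) + 99977) = 1/(-4*(-166)*(2 - 166) + 99977) = 1/(-4*(-166)*(-164) + 99977) = 1/(-108896 + 99977) = 1/(-8919) = -1/8919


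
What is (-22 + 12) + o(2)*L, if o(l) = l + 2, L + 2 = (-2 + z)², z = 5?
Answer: 18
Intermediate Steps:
L = 7 (L = -2 + (-2 + 5)² = -2 + 3² = -2 + 9 = 7)
o(l) = 2 + l
(-22 + 12) + o(2)*L = (-22 + 12) + (2 + 2)*7 = -10 + 4*7 = -10 + 28 = 18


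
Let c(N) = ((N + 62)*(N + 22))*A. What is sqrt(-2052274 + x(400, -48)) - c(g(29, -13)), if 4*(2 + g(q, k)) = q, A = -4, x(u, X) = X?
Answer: 29321/4 + I*sqrt(2052322) ≈ 7330.3 + 1432.6*I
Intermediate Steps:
g(q, k) = -2 + q/4
c(N) = -4*(22 + N)*(62 + N) (c(N) = ((N + 62)*(N + 22))*(-4) = ((62 + N)*(22 + N))*(-4) = ((22 + N)*(62 + N))*(-4) = -4*(22 + N)*(62 + N))
sqrt(-2052274 + x(400, -48)) - c(g(29, -13)) = sqrt(-2052274 - 48) - (-5456 - 336*(-2 + (1/4)*29) - 4*(-2 + (1/4)*29)**2) = sqrt(-2052322) - (-5456 - 336*(-2 + 29/4) - 4*(-2 + 29/4)**2) = I*sqrt(2052322) - (-5456 - 336*21/4 - 4*(21/4)**2) = I*sqrt(2052322) - (-5456 - 1764 - 4*441/16) = I*sqrt(2052322) - (-5456 - 1764 - 441/4) = I*sqrt(2052322) - 1*(-29321/4) = I*sqrt(2052322) + 29321/4 = 29321/4 + I*sqrt(2052322)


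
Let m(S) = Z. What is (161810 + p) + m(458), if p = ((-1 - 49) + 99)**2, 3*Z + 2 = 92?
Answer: 164241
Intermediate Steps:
Z = 30 (Z = -2/3 + (1/3)*92 = -2/3 + 92/3 = 30)
m(S) = 30
p = 2401 (p = (-50 + 99)**2 = 49**2 = 2401)
(161810 + p) + m(458) = (161810 + 2401) + 30 = 164211 + 30 = 164241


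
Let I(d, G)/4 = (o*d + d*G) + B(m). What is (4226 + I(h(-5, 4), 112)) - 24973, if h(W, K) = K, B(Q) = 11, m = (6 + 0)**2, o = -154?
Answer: -21375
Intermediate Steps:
m = 36 (m = 6**2 = 36)
I(d, G) = 44 - 616*d + 4*G*d (I(d, G) = 4*((-154*d + d*G) + 11) = 4*((-154*d + G*d) + 11) = 4*(11 - 154*d + G*d) = 44 - 616*d + 4*G*d)
(4226 + I(h(-5, 4), 112)) - 24973 = (4226 + (44 - 616*4 + 4*112*4)) - 24973 = (4226 + (44 - 2464 + 1792)) - 24973 = (4226 - 628) - 24973 = 3598 - 24973 = -21375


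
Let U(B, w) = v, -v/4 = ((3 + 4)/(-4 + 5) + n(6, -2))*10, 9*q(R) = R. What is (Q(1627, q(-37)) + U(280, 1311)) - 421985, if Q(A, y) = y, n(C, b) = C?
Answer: -3802582/9 ≈ -4.2251e+5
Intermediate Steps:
q(R) = R/9
v = -520 (v = -4*((3 + 4)/(-4 + 5) + 6)*10 = -4*(7/1 + 6)*10 = -4*(7*1 + 6)*10 = -4*(7 + 6)*10 = -52*10 = -4*130 = -520)
U(B, w) = -520
(Q(1627, q(-37)) + U(280, 1311)) - 421985 = ((⅑)*(-37) - 520) - 421985 = (-37/9 - 520) - 421985 = -4717/9 - 421985 = -3802582/9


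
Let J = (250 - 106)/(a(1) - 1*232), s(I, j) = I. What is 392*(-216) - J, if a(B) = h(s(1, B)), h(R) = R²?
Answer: -6519696/77 ≈ -84671.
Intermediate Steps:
a(B) = 1 (a(B) = 1² = 1)
J = -48/77 (J = (250 - 106)/(1 - 1*232) = 144/(1 - 232) = 144/(-231) = 144*(-1/231) = -48/77 ≈ -0.62338)
392*(-216) - J = 392*(-216) - 1*(-48/77) = -84672 + 48/77 = -6519696/77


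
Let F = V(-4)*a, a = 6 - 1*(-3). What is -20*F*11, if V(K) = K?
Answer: 7920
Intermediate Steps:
a = 9 (a = 6 + 3 = 9)
F = -36 (F = -4*9 = -36)
-20*F*11 = -20*(-36)*11 = 720*11 = 7920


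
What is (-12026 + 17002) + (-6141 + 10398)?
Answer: 9233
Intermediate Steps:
(-12026 + 17002) + (-6141 + 10398) = 4976 + 4257 = 9233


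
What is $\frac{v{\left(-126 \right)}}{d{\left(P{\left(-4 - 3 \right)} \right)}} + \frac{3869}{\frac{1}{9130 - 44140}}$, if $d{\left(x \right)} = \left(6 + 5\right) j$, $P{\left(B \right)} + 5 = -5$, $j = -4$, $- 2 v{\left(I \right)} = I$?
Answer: $- \frac{5959962423}{44} \approx -1.3545 \cdot 10^{8}$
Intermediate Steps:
$v{\left(I \right)} = - \frac{I}{2}$
$P{\left(B \right)} = -10$ ($P{\left(B \right)} = -5 - 5 = -10$)
$d{\left(x \right)} = -44$ ($d{\left(x \right)} = \left(6 + 5\right) \left(-4\right) = 11 \left(-4\right) = -44$)
$\frac{v{\left(-126 \right)}}{d{\left(P{\left(-4 - 3 \right)} \right)}} + \frac{3869}{\frac{1}{9130 - 44140}} = \frac{\left(- \frac{1}{2}\right) \left(-126\right)}{-44} + \frac{3869}{\frac{1}{9130 - 44140}} = 63 \left(- \frac{1}{44}\right) + \frac{3869}{\frac{1}{-35010}} = - \frac{63}{44} + \frac{3869}{- \frac{1}{35010}} = - \frac{63}{44} + 3869 \left(-35010\right) = - \frac{63}{44} - 135453690 = - \frac{5959962423}{44}$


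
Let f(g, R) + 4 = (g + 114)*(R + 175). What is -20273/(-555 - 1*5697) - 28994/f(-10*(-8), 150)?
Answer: 548430535/197081796 ≈ 2.7828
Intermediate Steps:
f(g, R) = -4 + (114 + g)*(175 + R) (f(g, R) = -4 + (g + 114)*(R + 175) = -4 + (114 + g)*(175 + R))
-20273/(-555 - 1*5697) - 28994/f(-10*(-8), 150) = -20273/(-555 - 1*5697) - 28994/(19946 + 114*150 + 175*(-10*(-8)) + 150*(-10*(-8))) = -20273/(-555 - 5697) - 28994/(19946 + 17100 + 175*80 + 150*80) = -20273/(-6252) - 28994/(19946 + 17100 + 14000 + 12000) = -20273*(-1/6252) - 28994/63046 = 20273/6252 - 28994*1/63046 = 20273/6252 - 14497/31523 = 548430535/197081796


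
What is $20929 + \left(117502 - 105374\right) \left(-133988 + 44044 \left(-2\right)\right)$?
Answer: $-2693316799$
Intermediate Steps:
$20929 + \left(117502 - 105374\right) \left(-133988 + 44044 \left(-2\right)\right) = 20929 + 12128 \left(-133988 - 88088\right) = 20929 + 12128 \left(-222076\right) = 20929 - 2693337728 = -2693316799$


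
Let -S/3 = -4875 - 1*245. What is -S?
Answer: -15360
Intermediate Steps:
S = 15360 (S = -3*(-4875 - 1*245) = -3*(-4875 - 245) = -3*(-5120) = 15360)
-S = -1*15360 = -15360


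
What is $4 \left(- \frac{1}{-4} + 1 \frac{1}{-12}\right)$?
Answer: $\frac{2}{3} \approx 0.66667$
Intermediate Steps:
$4 \left(- \frac{1}{-4} + 1 \frac{1}{-12}\right) = 4 \left(\left(-1\right) \left(- \frac{1}{4}\right) + 1 \left(- \frac{1}{12}\right)\right) = 4 \left(\frac{1}{4} - \frac{1}{12}\right) = 4 \cdot \frac{1}{6} = \frac{2}{3}$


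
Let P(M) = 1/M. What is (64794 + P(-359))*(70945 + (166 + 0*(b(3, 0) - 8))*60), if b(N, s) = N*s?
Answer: 1881934845725/359 ≈ 5.2422e+9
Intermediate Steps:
(64794 + P(-359))*(70945 + (166 + 0*(b(3, 0) - 8))*60) = (64794 + 1/(-359))*(70945 + (166 + 0*(3*0 - 8))*60) = (64794 - 1/359)*(70945 + (166 + 0*(0 - 8))*60) = 23261045*(70945 + (166 + 0*(-8))*60)/359 = 23261045*(70945 + (166 + 0)*60)/359 = 23261045*(70945 + 166*60)/359 = 23261045*(70945 + 9960)/359 = (23261045/359)*80905 = 1881934845725/359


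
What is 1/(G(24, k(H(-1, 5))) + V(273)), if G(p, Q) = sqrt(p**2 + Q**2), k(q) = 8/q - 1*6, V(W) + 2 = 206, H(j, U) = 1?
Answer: 51/10259 - sqrt(145)/20518 ≈ 0.0043844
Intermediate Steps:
V(W) = 204 (V(W) = -2 + 206 = 204)
k(q) = -6 + 8/q (k(q) = 8/q - 6 = -6 + 8/q)
G(p, Q) = sqrt(Q**2 + p**2)
1/(G(24, k(H(-1, 5))) + V(273)) = 1/(sqrt((-6 + 8/1)**2 + 24**2) + 204) = 1/(sqrt((-6 + 8*1)**2 + 576) + 204) = 1/(sqrt((-6 + 8)**2 + 576) + 204) = 1/(sqrt(2**2 + 576) + 204) = 1/(sqrt(4 + 576) + 204) = 1/(sqrt(580) + 204) = 1/(2*sqrt(145) + 204) = 1/(204 + 2*sqrt(145))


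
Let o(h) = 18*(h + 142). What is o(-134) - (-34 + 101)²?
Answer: -4345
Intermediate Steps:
o(h) = 2556 + 18*h (o(h) = 18*(142 + h) = 2556 + 18*h)
o(-134) - (-34 + 101)² = (2556 + 18*(-134)) - (-34 + 101)² = (2556 - 2412) - 1*67² = 144 - 1*4489 = 144 - 4489 = -4345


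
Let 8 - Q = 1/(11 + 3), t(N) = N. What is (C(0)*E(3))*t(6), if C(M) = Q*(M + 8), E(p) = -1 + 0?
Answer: -2664/7 ≈ -380.57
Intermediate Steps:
Q = 111/14 (Q = 8 - 1/(11 + 3) = 8 - 1/14 = 111/14 ≈ 7.9286)
E(p) = -1
C(M) = 444/7 + 111*M/14 (C(M) = 111*(M + 8)/14 = 111*(8 + M)/14 = 444/7 + 111*M/14)
(C(0)*E(3))*t(6) = ((444/7 + (111/14)*0)*(-1))*6 = ((444/7 + 0)*(-1))*6 = ((444/7)*(-1))*6 = -444/7*6 = -2664/7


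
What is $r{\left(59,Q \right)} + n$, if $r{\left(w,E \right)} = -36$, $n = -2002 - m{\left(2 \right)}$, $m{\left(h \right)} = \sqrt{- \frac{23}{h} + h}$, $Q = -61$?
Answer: $-2038 - \frac{i \sqrt{38}}{2} \approx -2038.0 - 3.0822 i$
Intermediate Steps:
$m{\left(h \right)} = \sqrt{h - \frac{23}{h}}$
$n = -2002 - \frac{i \sqrt{38}}{2}$ ($n = -2002 - \sqrt{2 - \frac{23}{2}} = -2002 - \sqrt{- \frac{19}{2}} = -2002 - \frac{i \sqrt{38}}{2} \approx -2002.0 - 3.0822 i$)
$r{\left(59,Q \right)} + n = -36 - \left(2002 + \frac{i \sqrt{38}}{2}\right) = -2038 - \frac{i \sqrt{38}}{2}$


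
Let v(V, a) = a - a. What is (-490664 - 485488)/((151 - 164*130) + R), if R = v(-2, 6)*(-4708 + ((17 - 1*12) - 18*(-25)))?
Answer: 976152/21169 ≈ 46.112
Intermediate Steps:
v(V, a) = 0
R = 0 (R = 0*(-4708 + ((17 - 1*12) - 18*(-25))) = 0*(-4708 + ((17 - 12) + 450)) = 0*(-4708 + (5 + 450)) = 0*(-4708 + 455) = 0*(-4253) = 0)
(-490664 - 485488)/((151 - 164*130) + R) = (-490664 - 485488)/((151 - 164*130) + 0) = -976152/((151 - 21320) + 0) = -976152/(-21169 + 0) = -976152/(-21169) = -976152*(-1/21169) = 976152/21169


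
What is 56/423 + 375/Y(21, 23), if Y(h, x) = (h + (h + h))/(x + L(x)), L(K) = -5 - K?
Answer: -87733/2961 ≈ -29.630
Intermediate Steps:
Y(h, x) = -3*h/5 (Y(h, x) = (h + (h + h))/(x + (-5 - x)) = (h + 2*h)/(-5) = (3*h)*(-1/5) = -3*h/5)
56/423 + 375/Y(21, 23) = 56/423 + 375/((-3/5*21)) = 56*(1/423) + 375/(-63/5) = 56/423 + 375*(-5/63) = 56/423 - 625/21 = -87733/2961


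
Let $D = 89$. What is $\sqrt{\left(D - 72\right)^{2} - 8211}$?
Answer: $i \sqrt{7922} \approx 89.006 i$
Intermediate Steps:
$\sqrt{\left(D - 72\right)^{2} - 8211} = \sqrt{\left(89 - 72\right)^{2} - 8211} = \sqrt{17^{2} - 8211} = \sqrt{289 - 8211} = \sqrt{-7922} = i \sqrt{7922}$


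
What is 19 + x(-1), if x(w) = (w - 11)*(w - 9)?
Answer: 139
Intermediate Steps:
x(w) = (-11 + w)*(-9 + w)
19 + x(-1) = 19 + (99 + (-1)**2 - 20*(-1)) = 19 + (99 + 1 + 20) = 19 + 120 = 139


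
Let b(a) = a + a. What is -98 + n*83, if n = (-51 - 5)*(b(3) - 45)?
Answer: 181174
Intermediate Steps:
b(a) = 2*a
n = 2184 (n = (-51 - 5)*(2*3 - 45) = -56*(6 - 45) = -56*(-39) = 2184)
-98 + n*83 = -98 + 2184*83 = -98 + 181272 = 181174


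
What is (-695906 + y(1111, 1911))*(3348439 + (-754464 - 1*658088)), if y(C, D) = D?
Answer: -1343495898565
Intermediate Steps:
(-695906 + y(1111, 1911))*(3348439 + (-754464 - 1*658088)) = (-695906 + 1911)*(3348439 + (-754464 - 1*658088)) = -693995*(3348439 + (-754464 - 658088)) = -693995*(3348439 - 1412552) = -693995*1935887 = -1343495898565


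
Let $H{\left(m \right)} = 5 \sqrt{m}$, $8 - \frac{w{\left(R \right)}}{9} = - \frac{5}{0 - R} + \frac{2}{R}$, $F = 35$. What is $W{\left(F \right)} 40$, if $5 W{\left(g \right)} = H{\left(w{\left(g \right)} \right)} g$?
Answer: $840 \sqrt{195} \approx 11730.0$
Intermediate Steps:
$w{\left(R \right)} = 72 - \frac{63}{R}$ ($w{\left(R \right)} = 72 - 9 \left(- \frac{5}{0 - R} + \frac{2}{R}\right) = 72 - 9 \left(- \frac{5}{\left(-1\right) R} + \frac{2}{R}\right) = 72 - 9 \left(- 5 \left(- \frac{1}{R}\right) + \frac{2}{R}\right) = 72 - 9 \left(\frac{5}{R} + \frac{2}{R}\right) = 72 - 9 \frac{7}{R} = 72 - \frac{63}{R}$)
$W{\left(g \right)} = g \sqrt{72 - \frac{63}{g}}$ ($W{\left(g \right)} = \frac{5 \sqrt{72 - \frac{63}{g}} g}{5} = \frac{5 g \sqrt{72 - \frac{63}{g}}}{5} = g \sqrt{72 - \frac{63}{g}}$)
$W{\left(F \right)} 40 = 3 \cdot 35 \sqrt{8 - \frac{7}{35}} \cdot 40 = 3 \cdot 35 \sqrt{8 - \frac{1}{5}} \cdot 40 = 3 \cdot 35 \sqrt{\frac{39}{5}} \cdot 40 = 3 \cdot 35 \frac{\sqrt{195}}{5} \cdot 40 = 21 \sqrt{195} \cdot 40 = 840 \sqrt{195}$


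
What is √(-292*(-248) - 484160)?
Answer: 4*I*√25734 ≈ 641.67*I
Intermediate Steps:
√(-292*(-248) - 484160) = √(72416 - 484160) = √(-411744) = 4*I*√25734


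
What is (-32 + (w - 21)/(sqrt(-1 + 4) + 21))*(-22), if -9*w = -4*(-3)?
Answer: 159335/219 - 737*sqrt(3)/657 ≈ 725.61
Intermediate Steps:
w = -4/3 (w = -(-4)*(-3)/9 = -1/9*12 = -4/3 ≈ -1.3333)
(-32 + (w - 21)/(sqrt(-1 + 4) + 21))*(-22) = (-32 + (-4/3 - 21)/(sqrt(-1 + 4) + 21))*(-22) = (-32 - 67/(3*(sqrt(3) + 21)))*(-22) = (-32 - 67/(3*(21 + sqrt(3))))*(-22) = 704 + 1474/(3*(21 + sqrt(3)))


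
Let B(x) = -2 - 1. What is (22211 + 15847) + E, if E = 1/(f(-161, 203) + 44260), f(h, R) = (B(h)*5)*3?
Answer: 1682734471/44215 ≈ 38058.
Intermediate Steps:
B(x) = -3
f(h, R) = -45 (f(h, R) = -3*5*3 = -15*3 = -45)
E = 1/44215 (E = 1/(-45 + 44260) = 1/44215 ≈ 2.2617e-5)
(22211 + 15847) + E = (22211 + 15847) + 1/44215 = 38058 + 1/44215 = 1682734471/44215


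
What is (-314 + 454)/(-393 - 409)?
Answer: -70/401 ≈ -0.17456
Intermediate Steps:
(-314 + 454)/(-393 - 409) = 140/(-802) = 140*(-1/802) = -70/401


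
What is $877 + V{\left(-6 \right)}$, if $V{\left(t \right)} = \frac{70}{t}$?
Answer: $\frac{2596}{3} \approx 865.33$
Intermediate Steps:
$877 + V{\left(-6 \right)} = 877 + \frac{70}{-6} = 877 + 70 \left(- \frac{1}{6}\right) = 877 - \frac{35}{3} = \frac{2596}{3}$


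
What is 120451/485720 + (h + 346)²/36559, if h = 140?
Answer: 119128689229/17757437480 ≈ 6.7087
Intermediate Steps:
120451/485720 + (h + 346)²/36559 = 120451/485720 + (140 + 346)²/36559 = 120451*(1/485720) + 486²*(1/36559) = 120451/485720 + 236196*(1/36559) = 120451/485720 + 236196/36559 = 119128689229/17757437480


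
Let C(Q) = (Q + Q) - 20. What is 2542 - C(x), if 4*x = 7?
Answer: 5117/2 ≈ 2558.5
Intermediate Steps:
x = 7/4 (x = (1/4)*7 = 7/4 ≈ 1.7500)
C(Q) = -20 + 2*Q (C(Q) = 2*Q - 20 = -20 + 2*Q)
2542 - C(x) = 2542 - (-20 + 2*(7/4)) = 2542 - (-20 + 7/2) = 2542 - 1*(-33/2) = 2542 + 33/2 = 5117/2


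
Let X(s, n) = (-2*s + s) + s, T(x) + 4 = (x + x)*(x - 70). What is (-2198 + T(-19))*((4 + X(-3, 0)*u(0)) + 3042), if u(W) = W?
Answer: 3594280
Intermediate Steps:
T(x) = -4 + 2*x*(-70 + x) (T(x) = -4 + (x + x)*(x - 70) = -4 + (2*x)*(-70 + x) = -4 + 2*x*(-70 + x))
X(s, n) = 0 (X(s, n) = -s + s = 0)
(-2198 + T(-19))*((4 + X(-3, 0)*u(0)) + 3042) = (-2198 + (-4 - 140*(-19) + 2*(-19)²))*((4 + 0*0) + 3042) = (-2198 + (-4 + 2660 + 2*361))*((4 + 0) + 3042) = (-2198 + (-4 + 2660 + 722))*(4 + 3042) = (-2198 + 3378)*3046 = 1180*3046 = 3594280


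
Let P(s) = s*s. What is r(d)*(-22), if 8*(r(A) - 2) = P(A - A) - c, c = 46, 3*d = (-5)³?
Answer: 165/2 ≈ 82.500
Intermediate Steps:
d = -125/3 (d = (⅓)*(-5)³ = (⅓)*(-125) = -125/3 ≈ -41.667)
P(s) = s²
r(A) = -15/4 (r(A) = 2 + ((A - A)² - 1*46)/8 = 2 + (0² - 46)/8 = 2 + (0 - 46)/8 = 2 + (⅛)*(-46) = 2 - 23/4 = -15/4)
r(d)*(-22) = -15/4*(-22) = 165/2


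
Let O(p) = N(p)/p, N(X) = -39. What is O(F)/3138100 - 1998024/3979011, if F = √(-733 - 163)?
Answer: -666008/1326337 + 39*I*√14/351467200 ≈ -0.50214 + 4.1519e-7*I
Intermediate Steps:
F = 8*I*√14 (F = √(-896) = 8*I*√14 ≈ 29.933*I)
O(p) = -39/p
O(F)/3138100 - 1998024/3979011 = -39*(-I*√14/112)/3138100 - 1998024/3979011 = -(-39)*I*√14/112*(1/3138100) - 1998024*1/3979011 = (39*I*√14/112)*(1/3138100) - 666008/1326337 = 39*I*√14/351467200 - 666008/1326337 = -666008/1326337 + 39*I*√14/351467200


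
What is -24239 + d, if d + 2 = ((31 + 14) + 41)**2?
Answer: -16845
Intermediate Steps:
d = 7394 (d = -2 + ((31 + 14) + 41)**2 = -2 + (45 + 41)**2 = -2 + 86**2 = -2 + 7396 = 7394)
-24239 + d = -24239 + 7394 = -16845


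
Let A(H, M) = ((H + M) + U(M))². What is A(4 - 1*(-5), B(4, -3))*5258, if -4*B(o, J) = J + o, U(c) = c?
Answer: 759781/2 ≈ 3.7989e+5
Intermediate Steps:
B(o, J) = -J/4 - o/4 (B(o, J) = -(J + o)/4 = -J/4 - o/4)
A(H, M) = (H + 2*M)² (A(H, M) = ((H + M) + M)² = (H + 2*M)²)
A(4 - 1*(-5), B(4, -3))*5258 = ((4 - 1*(-5)) + 2*(-¼*(-3) - ¼*4))²*5258 = ((4 + 5) + 2*(¾ - 1))²*5258 = (9 + 2*(-¼))²*5258 = (9 - ½)²*5258 = (17/2)²*5258 = (289/4)*5258 = 759781/2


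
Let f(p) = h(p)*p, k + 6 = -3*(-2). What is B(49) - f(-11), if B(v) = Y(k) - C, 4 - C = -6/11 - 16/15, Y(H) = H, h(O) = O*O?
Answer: 218689/165 ≈ 1325.4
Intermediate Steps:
k = 0 (k = -6 - 3*(-2) = -6 + 6 = 0)
h(O) = O²
C = 926/165 (C = 4 - (-6/11 - 16/15) = 4 - 1*(-266/165) = 4 + 266/165 = 926/165 ≈ 5.6121)
B(v) = -926/165 (B(v) = 0 - 1*926/165 = 0 - 926/165 = -926/165)
f(p) = p³ (f(p) = p²*p = p³)
B(49) - f(-11) = -926/165 - 1*(-11)³ = -926/165 - 1*(-1331) = -926/165 + 1331 = 218689/165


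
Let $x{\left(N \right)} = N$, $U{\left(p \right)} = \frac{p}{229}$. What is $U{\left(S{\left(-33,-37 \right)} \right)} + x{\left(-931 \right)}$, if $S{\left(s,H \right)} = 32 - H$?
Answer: $- \frac{213130}{229} \approx -930.7$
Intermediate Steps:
$U{\left(p \right)} = \frac{p}{229}$ ($U{\left(p \right)} = p \frac{1}{229} = \frac{p}{229}$)
$U{\left(S{\left(-33,-37 \right)} \right)} + x{\left(-931 \right)} = \frac{32 - -37}{229} - 931 = \frac{32 + 37}{229} - 931 = \frac{1}{229} \cdot 69 - 931 = \frac{69}{229} - 931 = - \frac{213130}{229}$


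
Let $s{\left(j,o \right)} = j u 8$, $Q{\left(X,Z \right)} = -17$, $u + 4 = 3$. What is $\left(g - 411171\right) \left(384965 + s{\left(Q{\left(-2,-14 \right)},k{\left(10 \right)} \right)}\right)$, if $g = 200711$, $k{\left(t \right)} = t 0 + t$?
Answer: $-81048356460$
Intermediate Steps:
$u = -1$ ($u = -4 + 3 = -1$)
$k{\left(t \right)} = t$ ($k{\left(t \right)} = 0 + t = t$)
$s{\left(j,o \right)} = - 8 j$ ($s{\left(j,o \right)} = j \left(-1\right) 8 = - j 8 = - 8 j$)
$\left(g - 411171\right) \left(384965 + s{\left(Q{\left(-2,-14 \right)},k{\left(10 \right)} \right)}\right) = \left(200711 - 411171\right) \left(384965 - -136\right) = - 210460 \left(384965 + 136\right) = \left(-210460\right) 385101 = -81048356460$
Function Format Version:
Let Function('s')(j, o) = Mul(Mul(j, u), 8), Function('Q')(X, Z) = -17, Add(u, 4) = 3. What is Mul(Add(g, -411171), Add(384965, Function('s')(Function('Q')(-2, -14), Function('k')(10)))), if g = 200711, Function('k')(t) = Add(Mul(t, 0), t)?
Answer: -81048356460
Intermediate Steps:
u = -1 (u = Add(-4, 3) = -1)
Function('k')(t) = t (Function('k')(t) = Add(0, t) = t)
Function('s')(j, o) = Mul(-8, j) (Function('s')(j, o) = Mul(Mul(j, -1), 8) = Mul(Mul(-1, j), 8) = Mul(-8, j))
Mul(Add(g, -411171), Add(384965, Function('s')(Function('Q')(-2, -14), Function('k')(10)))) = Mul(Add(200711, -411171), Add(384965, Mul(-8, -17))) = Mul(-210460, Add(384965, 136)) = Mul(-210460, 385101) = -81048356460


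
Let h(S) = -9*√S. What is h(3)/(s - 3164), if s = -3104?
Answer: 9*√3/6268 ≈ 0.0024870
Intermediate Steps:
h(3)/(s - 3164) = (-9*√3)/(-3104 - 3164) = (-9*√3)/(-6268) = -(-9)*√3/6268 = 9*√3/6268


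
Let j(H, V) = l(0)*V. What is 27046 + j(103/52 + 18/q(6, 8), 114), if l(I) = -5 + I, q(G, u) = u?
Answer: 26476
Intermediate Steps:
j(H, V) = -5*V (j(H, V) = (-5 + 0)*V = -5*V)
27046 + j(103/52 + 18/q(6, 8), 114) = 27046 - 5*114 = 27046 - 570 = 26476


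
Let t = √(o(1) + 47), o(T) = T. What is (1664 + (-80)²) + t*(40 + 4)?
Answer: 8064 + 176*√3 ≈ 8368.8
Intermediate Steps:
t = 4*√3 (t = √(1 + 47) = √48 = 4*√3 ≈ 6.9282)
(1664 + (-80)²) + t*(40 + 4) = (1664 + (-80)²) + (4*√3)*(40 + 4) = (1664 + 6400) + (4*√3)*44 = 8064 + 176*√3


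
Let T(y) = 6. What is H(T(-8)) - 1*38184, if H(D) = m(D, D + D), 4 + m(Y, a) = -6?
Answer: -38194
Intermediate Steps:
m(Y, a) = -10 (m(Y, a) = -4 - 6 = -10)
H(D) = -10
H(T(-8)) - 1*38184 = -10 - 1*38184 = -10 - 38184 = -38194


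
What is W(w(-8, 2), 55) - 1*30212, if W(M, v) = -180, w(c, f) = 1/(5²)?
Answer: -30392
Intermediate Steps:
w(c, f) = 1/25
W(w(-8, 2), 55) - 1*30212 = -180 - 1*30212 = -180 - 30212 = -30392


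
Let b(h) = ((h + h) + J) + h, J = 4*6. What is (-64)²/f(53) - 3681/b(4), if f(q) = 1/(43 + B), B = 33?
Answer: 1244775/4 ≈ 3.1119e+5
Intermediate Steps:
J = 24
f(q) = 1/76 (f(q) = 1/(43 + 33) = 1/76)
b(h) = 24 + 3*h (b(h) = ((h + h) + 24) + h = (2*h + 24) + h = (24 + 2*h) + h = 24 + 3*h)
(-64)²/f(53) - 3681/b(4) = (-64)²/(1/76) - 3681/(24 + 3*4) = 4096*76 - 3681/(24 + 12) = 311296 - 3681/36 = 311296 - 3681*1/36 = 311296 - 409/4 = 1244775/4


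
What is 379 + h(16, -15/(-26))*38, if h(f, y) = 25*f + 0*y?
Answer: 15579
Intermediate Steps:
h(f, y) = 25*f (h(f, y) = 25*f + 0 = 25*f)
379 + h(16, -15/(-26))*38 = 379 + (25*16)*38 = 379 + 400*38 = 379 + 15200 = 15579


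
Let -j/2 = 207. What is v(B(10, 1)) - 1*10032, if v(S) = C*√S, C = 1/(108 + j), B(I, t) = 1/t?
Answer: -3069793/306 ≈ -10032.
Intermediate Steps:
j = -414 (j = -2*207 = -414)
C = -1/306 (C = 1/(108 - 414) = 1/(-306) = -1/306 ≈ -0.0032680)
v(S) = -√S/306
v(B(10, 1)) - 1*10032 = -√(1/1)/306 - 1*10032 = -√1/306 - 10032 = -1/306*1 - 10032 = -1/306 - 10032 = -3069793/306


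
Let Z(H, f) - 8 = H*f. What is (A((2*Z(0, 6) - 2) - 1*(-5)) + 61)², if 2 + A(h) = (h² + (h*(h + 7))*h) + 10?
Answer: 96353856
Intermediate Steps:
Z(H, f) = 8 + H*f
A(h) = 8 + h² + h²*(7 + h) (A(h) = -2 + ((h² + (h*(h + 7))*h) + 10) = -2 + ((h² + (h*(7 + h))*h) + 10) = -2 + ((h² + h²*(7 + h)) + 10) = -2 + (10 + h² + h²*(7 + h)) = 8 + h² + h²*(7 + h))
(A((2*Z(0, 6) - 2) - 1*(-5)) + 61)² = ((8 + ((2*(8 + 0*6) - 2) - 1*(-5))³ + 8*((2*(8 + 0*6) - 2) - 1*(-5))²) + 61)² = ((8 + ((2*(8 + 0) - 2) + 5)³ + 8*((2*(8 + 0) - 2) + 5)²) + 61)² = ((8 + ((2*8 - 2) + 5)³ + 8*((2*8 - 2) + 5)²) + 61)² = ((8 + ((16 - 2) + 5)³ + 8*((16 - 2) + 5)²) + 61)² = ((8 + (14 + 5)³ + 8*(14 + 5)²) + 61)² = ((8 + 19³ + 8*19²) + 61)² = ((8 + 6859 + 8*361) + 61)² = ((8 + 6859 + 2888) + 61)² = (9755 + 61)² = 9816² = 96353856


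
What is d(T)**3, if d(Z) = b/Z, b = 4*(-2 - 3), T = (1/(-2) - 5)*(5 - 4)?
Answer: 64000/1331 ≈ 48.084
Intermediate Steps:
T = -11/2 (T = (-1/2 - 5)*1 = -11/2*1 = -11/2 ≈ -5.5000)
b = -20 (b = 4*(-5) = -20)
d(Z) = -20/Z
d(T)**3 = (-20/(-11/2))**3 = (-20*(-2/11))**3 = (40/11)**3 = 64000/1331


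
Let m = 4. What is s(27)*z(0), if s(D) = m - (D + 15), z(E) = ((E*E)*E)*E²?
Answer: 0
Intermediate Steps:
z(E) = E⁵ (z(E) = (E²*E)*E² = E³*E² = E⁵)
s(D) = -11 - D (s(D) = 4 - (D + 15) = 4 - (15 + D) = 4 + (-15 - D) = -11 - D)
s(27)*z(0) = (-11 - 1*27)*0⁵ = (-11 - 27)*0 = -38*0 = 0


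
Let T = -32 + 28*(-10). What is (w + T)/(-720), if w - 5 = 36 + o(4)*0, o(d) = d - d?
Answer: 271/720 ≈ 0.37639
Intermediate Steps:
o(d) = 0
T = -312 (T = -32 - 280 = -312)
w = 41 (w = 5 + (36 + 0*0) = 5 + (36 + 0) = 5 + 36 = 41)
(w + T)/(-720) = (41 - 312)/(-720) = -271*(-1/720) = 271/720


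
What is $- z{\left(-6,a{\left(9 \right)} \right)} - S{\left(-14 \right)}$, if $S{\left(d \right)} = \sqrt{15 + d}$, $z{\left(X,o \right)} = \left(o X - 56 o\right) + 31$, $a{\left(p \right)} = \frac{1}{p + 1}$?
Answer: $- \frac{129}{5} \approx -25.8$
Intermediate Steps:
$a{\left(p \right)} = \frac{1}{1 + p}$
$z{\left(X,o \right)} = 31 - 56 o + X o$ ($z{\left(X,o \right)} = \left(X o - 56 o\right) + 31 = \left(- 56 o + X o\right) + 31 = 31 - 56 o + X o$)
$- z{\left(-6,a{\left(9 \right)} \right)} - S{\left(-14 \right)} = - (31 - \frac{56}{1 + 9} - \frac{6}{1 + 9}) - \sqrt{15 - 14} = - (31 - \frac{56}{10} - \frac{6}{10}) - \sqrt{1} = - (31 - \frac{28}{5} - \frac{3}{5}) - 1 = \left(-1\right) \frac{124}{5} - 1 = - \frac{124}{5} - 1 = - \frac{129}{5}$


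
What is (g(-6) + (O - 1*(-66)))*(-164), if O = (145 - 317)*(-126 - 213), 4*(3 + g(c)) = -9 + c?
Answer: -9572229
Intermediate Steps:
g(c) = -21/4 + c/4 (g(c) = -3 + (-9 + c)/4 = -3 + (-9/4 + c/4) = -21/4 + c/4)
O = 58308 (O = -172*(-339) = 58308)
(g(-6) + (O - 1*(-66)))*(-164) = ((-21/4 + (1/4)*(-6)) + (58308 - 1*(-66)))*(-164) = ((-21/4 - 3/2) + (58308 + 66))*(-164) = (-27/4 + 58374)*(-164) = (233469/4)*(-164) = -9572229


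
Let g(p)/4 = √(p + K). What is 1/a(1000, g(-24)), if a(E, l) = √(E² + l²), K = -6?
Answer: √62470/249880 ≈ 0.0010002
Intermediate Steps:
g(p) = 4*√(-6 + p) (g(p) = 4*√(p - 6) = 4*√(-6 + p))
1/a(1000, g(-24)) = 1/(√(1000² + (4*√(-6 - 24))²)) = 1/(√(1000000 + (4*√(-30))²)) = 1/(√(1000000 + (4*(I*√30))²)) = 1/(√(1000000 + (4*I*√30)²)) = 1/(√(1000000 - 480)) = 1/(√999520) = 1/(4*√62470) = √62470/249880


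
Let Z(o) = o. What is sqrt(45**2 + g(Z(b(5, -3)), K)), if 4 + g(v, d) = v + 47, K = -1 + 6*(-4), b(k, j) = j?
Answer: sqrt(2065) ≈ 45.442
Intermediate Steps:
K = -25 (K = -1 - 24 = -25)
g(v, d) = 43 + v (g(v, d) = -4 + (v + 47) = -4 + (47 + v) = 43 + v)
sqrt(45**2 + g(Z(b(5, -3)), K)) = sqrt(45**2 + (43 - 3)) = sqrt(2025 + 40) = sqrt(2065)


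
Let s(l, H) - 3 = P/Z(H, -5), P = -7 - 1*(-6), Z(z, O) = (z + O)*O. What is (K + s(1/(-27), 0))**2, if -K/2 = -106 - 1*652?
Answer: 1442024676/625 ≈ 2.3072e+6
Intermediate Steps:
K = 1516 (K = -2*(-106 - 1*652) = -2*(-106 - 652) = -2*(-758) = 1516)
Z(z, O) = O*(O + z) (Z(z, O) = (O + z)*O = O*(O + z))
P = -1 (P = -7 + 6 = -1)
s(l, H) = 3 - 1/(25 - 5*H) (s(l, H) = 3 - 1/((-5*(-5 + H))) = 3 - 1/(25 - 5*H))
(K + s(1/(-27), 0))**2 = (1516 + (74 - 15*0)/(5*(5 - 1*0)))**2 = (1516 + (74 + 0)/(5*(5 + 0)))**2 = (1516 + (1/5)*74/5)**2 = (1516 + (1/5)*(1/5)*74)**2 = (1516 + 74/25)**2 = (37974/25)**2 = 1442024676/625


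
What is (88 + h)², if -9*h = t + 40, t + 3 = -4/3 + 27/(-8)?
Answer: 332442289/46656 ≈ 7125.4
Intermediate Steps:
t = -185/24 (t = -3 + (-4/3 + 27/(-8)) = -3 + (-4*⅓ + 27*(-⅛)) = -3 + (-4/3 - 27/8) = -3 - 113/24 = -185/24 ≈ -7.7083)
h = -775/216 (h = -(-185/24 + 40)/9 = -⅑*775/24 = -775/216 ≈ -3.5880)
(88 + h)² = (88 - 775/216)² = (18233/216)² = 332442289/46656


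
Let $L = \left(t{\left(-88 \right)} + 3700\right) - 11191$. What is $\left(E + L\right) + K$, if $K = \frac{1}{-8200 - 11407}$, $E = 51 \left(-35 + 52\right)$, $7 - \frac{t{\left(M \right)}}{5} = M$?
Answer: $- \frac{120563444}{19607} \approx -6149.0$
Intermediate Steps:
$t{\left(M \right)} = 35 - 5 M$
$E = 867$ ($E = 51 \cdot 17 = 867$)
$K = - \frac{1}{19607}$ ($K = \frac{1}{-19607} = - \frac{1}{19607} \approx -5.1002 \cdot 10^{-5}$)
$L = -7016$ ($L = \left(\left(35 - -440\right) + 3700\right) - 11191 = \left(\left(35 + 440\right) + 3700\right) - 11191 = \left(475 + 3700\right) - 11191 = 4175 - 11191 = -7016$)
$\left(E + L\right) + K = \left(867 - 7016\right) - \frac{1}{19607} = -6149 - \frac{1}{19607} = - \frac{120563444}{19607}$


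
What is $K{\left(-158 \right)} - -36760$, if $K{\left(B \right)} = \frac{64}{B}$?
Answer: $\frac{2904008}{79} \approx 36760.0$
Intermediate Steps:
$K{\left(-158 \right)} - -36760 = \frac{64}{-158} - -36760 = 64 \left(- \frac{1}{158}\right) + 36760 = - \frac{32}{79} + 36760 = \frac{2904008}{79}$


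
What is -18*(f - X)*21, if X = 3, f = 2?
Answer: 378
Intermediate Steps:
-18*(f - X)*21 = -18*(2 - 1*3)*21 = -18*(2 - 3)*21 = -18*(-1)*21 = 18*21 = 378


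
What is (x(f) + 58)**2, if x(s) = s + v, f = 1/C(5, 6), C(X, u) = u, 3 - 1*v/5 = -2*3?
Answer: 383161/36 ≈ 10643.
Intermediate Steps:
v = 45 (v = 15 - (-10)*3 = 15 - 5*(-6) = 15 + 30 = 45)
f = 1/6 ≈ 0.16667
x(s) = 45 + s (x(s) = s + 45 = 45 + s)
(x(f) + 58)**2 = ((45 + 1/6) + 58)**2 = (271/6 + 58)**2 = (619/6)**2 = 383161/36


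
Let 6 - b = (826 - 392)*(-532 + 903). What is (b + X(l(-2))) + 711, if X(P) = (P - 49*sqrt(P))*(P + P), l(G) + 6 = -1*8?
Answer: -159905 + 1372*I*sqrt(14) ≈ -1.5991e+5 + 5133.6*I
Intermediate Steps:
b = -161008 (b = 6 - (826 - 392)*(-532 + 903) = 6 - 434*371 = 6 - 1*161014 = 6 - 161014 = -161008)
l(G) = -14 (l(G) = -6 - 1*8 = -6 - 8 = -14)
X(P) = 2*P*(P - 49*sqrt(P)) (X(P) = (P - 49*sqrt(P))*(2*P) = 2*P*(P - 49*sqrt(P)))
(b + X(l(-2))) + 711 = (-161008 + (-(-1372)*I*sqrt(14) + 2*(-14)**2)) + 711 = (-161008 + (-(-1372)*I*sqrt(14) + 2*196)) + 711 = (-161008 + (1372*I*sqrt(14) + 392)) + 711 = (-161008 + (392 + 1372*I*sqrt(14))) + 711 = (-160616 + 1372*I*sqrt(14)) + 711 = -159905 + 1372*I*sqrt(14)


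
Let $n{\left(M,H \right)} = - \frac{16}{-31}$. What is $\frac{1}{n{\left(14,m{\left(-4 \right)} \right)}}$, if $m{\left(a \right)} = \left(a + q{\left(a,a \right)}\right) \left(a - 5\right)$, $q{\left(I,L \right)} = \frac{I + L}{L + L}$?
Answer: $\frac{31}{16} \approx 1.9375$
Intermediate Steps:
$q{\left(I,L \right)} = \frac{I + L}{2 L}$
$m{\left(a \right)} = \left(1 + a\right) \left(-5 + a\right)$ ($m{\left(a \right)} = \left(a + \frac{a + a}{2 a}\right) \left(a - 5\right) = \left(a + \frac{2 a}{2 a}\right) \left(-5 + a\right) = \left(a + 1\right) \left(-5 + a\right) = \left(1 + a\right) \left(-5 + a\right)$)
$n{\left(M,H \right)} = \frac{16}{31}$ ($n{\left(M,H \right)} = \left(-16\right) \left(- \frac{1}{31}\right) = \frac{16}{31}$)
$\frac{1}{n{\left(14,m{\left(-4 \right)} \right)}} = \frac{1}{\frac{16}{31}} = \frac{31}{16}$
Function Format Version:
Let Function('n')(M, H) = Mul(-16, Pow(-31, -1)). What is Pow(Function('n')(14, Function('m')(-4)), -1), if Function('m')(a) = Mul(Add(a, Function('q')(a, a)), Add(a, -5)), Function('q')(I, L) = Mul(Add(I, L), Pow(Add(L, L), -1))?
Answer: Rational(31, 16) ≈ 1.9375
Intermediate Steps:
Function('q')(I, L) = Mul(Rational(1, 2), Pow(L, -1), Add(I, L)) (Function('q')(I, L) = Mul(Add(I, L), Pow(Mul(2, L), -1)) = Mul(Add(I, L), Mul(Rational(1, 2), Pow(L, -1))) = Mul(Rational(1, 2), Pow(L, -1), Add(I, L)))
Function('m')(a) = Mul(Add(1, a), Add(-5, a)) (Function('m')(a) = Mul(Add(a, Mul(Rational(1, 2), Pow(a, -1), Add(a, a))), Add(a, -5)) = Mul(Add(a, Mul(Rational(1, 2), Pow(a, -1), Mul(2, a))), Add(-5, a)) = Mul(Add(a, 1), Add(-5, a)) = Mul(Add(1, a), Add(-5, a)))
Function('n')(M, H) = Rational(16, 31) (Function('n')(M, H) = Mul(-16, Rational(-1, 31)) = Rational(16, 31))
Pow(Function('n')(14, Function('m')(-4)), -1) = Pow(Rational(16, 31), -1) = Rational(31, 16)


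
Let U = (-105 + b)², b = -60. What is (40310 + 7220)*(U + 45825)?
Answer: 3472066500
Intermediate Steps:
U = 27225 (U = (-105 - 60)² = (-165)² = 27225)
(40310 + 7220)*(U + 45825) = (40310 + 7220)*(27225 + 45825) = 47530*73050 = 3472066500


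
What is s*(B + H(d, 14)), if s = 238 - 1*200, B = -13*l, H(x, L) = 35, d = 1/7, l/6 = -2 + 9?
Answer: -19418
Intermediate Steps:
l = 42 (l = 6*(-2 + 9) = 6*7 = 42)
d = ⅐ ≈ 0.14286
B = -546 (B = -13*42 = -546)
s = 38 (s = 238 - 200 = 38)
s*(B + H(d, 14)) = 38*(-546 + 35) = 38*(-511) = -19418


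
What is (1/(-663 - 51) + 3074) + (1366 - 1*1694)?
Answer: 1960643/714 ≈ 2746.0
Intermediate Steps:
(1/(-663 - 51) + 3074) + (1366 - 1*1694) = (1/(-714) + 3074) + (1366 - 1694) = (-1/714 + 3074) - 328 = 2194835/714 - 328 = 1960643/714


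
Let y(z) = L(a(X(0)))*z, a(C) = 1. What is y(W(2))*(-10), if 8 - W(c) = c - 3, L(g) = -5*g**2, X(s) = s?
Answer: 450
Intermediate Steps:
W(c) = 11 - c (W(c) = 8 - (c - 3) = 8 - (-3 + c) = 8 + (3 - c) = 11 - c)
y(z) = -5*z (y(z) = (-5*1**2)*z = (-5*1)*z = -5*z)
y(W(2))*(-10) = -5*(11 - 1*2)*(-10) = -5*(11 - 2)*(-10) = -5*9*(-10) = -45*(-10) = 450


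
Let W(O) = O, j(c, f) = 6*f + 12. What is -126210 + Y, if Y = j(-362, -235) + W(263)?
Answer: -127345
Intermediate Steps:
j(c, f) = 12 + 6*f
Y = -1135 (Y = (12 + 6*(-235)) + 263 = (12 - 1410) + 263 = -1398 + 263 = -1135)
-126210 + Y = -126210 - 1135 = -127345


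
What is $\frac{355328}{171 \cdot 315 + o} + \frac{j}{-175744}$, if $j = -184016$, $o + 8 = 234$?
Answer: $\frac{4525023343}{594135544} \approx 7.6161$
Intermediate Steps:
$o = 226$ ($o = -8 + 234 = 226$)
$\frac{355328}{171 \cdot 315 + o} + \frac{j}{-175744} = \frac{355328}{171 \cdot 315 + 226} - \frac{184016}{-175744} = \frac{355328}{53865 + 226} - - \frac{11501}{10984} = \frac{355328}{54091} + \frac{11501}{10984} = \frac{4525023343}{594135544}$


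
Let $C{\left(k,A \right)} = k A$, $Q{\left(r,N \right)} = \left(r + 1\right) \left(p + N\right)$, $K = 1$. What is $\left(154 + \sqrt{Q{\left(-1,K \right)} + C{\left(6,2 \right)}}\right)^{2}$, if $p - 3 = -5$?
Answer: $23728 + 616 \sqrt{3} \approx 24795.0$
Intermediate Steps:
$p = -2$ ($p = 3 - 5 = -2$)
$Q{\left(r,N \right)} = \left(1 + r\right) \left(-2 + N\right)$ ($Q{\left(r,N \right)} = \left(r + 1\right) \left(-2 + N\right) = \left(1 + r\right) \left(-2 + N\right)$)
$C{\left(k,A \right)} = A k$
$\left(154 + \sqrt{Q{\left(-1,K \right)} + C{\left(6,2 \right)}}\right)^{2} = \left(154 + \sqrt{\left(-2 + 1 - -2 + 1 \left(-1\right)\right) + 2 \cdot 6}\right)^{2} = \left(154 + \sqrt{\left(-2 + 1 + 2 - 1\right) + 12}\right)^{2} = \left(154 + \sqrt{0 + 12}\right)^{2} = \left(154 + \sqrt{12}\right)^{2} = \left(154 + 2 \sqrt{3}\right)^{2}$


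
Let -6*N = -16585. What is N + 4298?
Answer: 42373/6 ≈ 7062.2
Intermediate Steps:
N = 16585/6 (N = -⅙*(-16585) = 16585/6 ≈ 2764.2)
N + 4298 = 16585/6 + 4298 = 42373/6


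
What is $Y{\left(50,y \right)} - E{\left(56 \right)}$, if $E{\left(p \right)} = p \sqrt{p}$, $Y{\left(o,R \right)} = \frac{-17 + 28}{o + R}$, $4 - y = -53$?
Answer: $\frac{11}{107} - 112 \sqrt{14} \approx -418.96$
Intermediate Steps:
$y = 57$ ($y = 4 - -53 = 4 + 53 = 57$)
$Y{\left(o,R \right)} = \frac{11}{R + o}$
$E{\left(p \right)} = p^{\frac{3}{2}}$
$Y{\left(50,y \right)} - E{\left(56 \right)} = \frac{11}{57 + 50} - 56^{\frac{3}{2}} = \frac{11}{107} - 112 \sqrt{14}$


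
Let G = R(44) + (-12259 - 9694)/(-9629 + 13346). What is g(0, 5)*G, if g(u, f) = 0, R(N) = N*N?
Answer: 0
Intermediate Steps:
R(N) = N**2
G = 7174159/3717 (G = 44**2 + (-12259 - 9694)/(-9629 + 13346) = 1936 - 21953/3717 = 7174159/3717 ≈ 1930.1)
g(0, 5)*G = 0*(7174159/3717) = 0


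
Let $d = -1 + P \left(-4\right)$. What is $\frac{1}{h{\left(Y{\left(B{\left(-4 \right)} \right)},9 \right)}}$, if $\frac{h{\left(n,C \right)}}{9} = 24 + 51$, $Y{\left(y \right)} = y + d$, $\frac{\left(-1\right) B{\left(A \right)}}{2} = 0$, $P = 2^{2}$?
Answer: $\frac{1}{675} \approx 0.0014815$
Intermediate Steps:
$P = 4$
$B{\left(A \right)} = 0$ ($B{\left(A \right)} = \left(-2\right) 0 = 0$)
$d = -17$ ($d = -1 + 4 \left(-4\right) = -1 - 16 = -17$)
$Y{\left(y \right)} = -17 + y$ ($Y{\left(y \right)} = y - 17 = -17 + y$)
$h{\left(n,C \right)} = 675$ ($h{\left(n,C \right)} = 9 \left(24 + 51\right) = 9 \cdot 75 = 675$)
$\frac{1}{h{\left(Y{\left(B{\left(-4 \right)} \right)},9 \right)}} = \frac{1}{675}$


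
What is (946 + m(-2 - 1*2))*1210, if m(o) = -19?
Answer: 1121670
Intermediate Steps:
(946 + m(-2 - 1*2))*1210 = (946 - 19)*1210 = 927*1210 = 1121670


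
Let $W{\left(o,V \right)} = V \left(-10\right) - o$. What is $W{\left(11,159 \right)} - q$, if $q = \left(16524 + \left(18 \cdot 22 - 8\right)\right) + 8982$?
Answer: $-27495$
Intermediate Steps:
$W{\left(o,V \right)} = - o - 10 V$ ($W{\left(o,V \right)} = - 10 V - o = - o - 10 V$)
$q = 25894$ ($q = \left(16524 + \left(396 - 8\right)\right) + 8982 = \left(16524 + 388\right) + 8982 = 16912 + 8982 = 25894$)
$W{\left(11,159 \right)} - q = \left(\left(-1\right) 11 - 1590\right) - 25894 = \left(-11 - 1590\right) - 25894 = -1601 - 25894 = -27495$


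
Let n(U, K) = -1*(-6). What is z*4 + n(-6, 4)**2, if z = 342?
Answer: 1404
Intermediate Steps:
n(U, K) = 6
z*4 + n(-6, 4)**2 = 342*4 + 6**2 = 1368 + 36 = 1404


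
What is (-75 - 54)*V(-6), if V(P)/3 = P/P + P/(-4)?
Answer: -1935/2 ≈ -967.50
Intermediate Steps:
V(P) = 3 - 3*P/4 (V(P) = 3*(P/P + P/(-4)) = 3*(1 + P*(-1/4)) = 3*(1 - P/4) = 3 - 3*P/4)
(-75 - 54)*V(-6) = (-75 - 54)*(3 - 3/4*(-6)) = -129*(3 + 9/2) = -129*15/2 = -1935/2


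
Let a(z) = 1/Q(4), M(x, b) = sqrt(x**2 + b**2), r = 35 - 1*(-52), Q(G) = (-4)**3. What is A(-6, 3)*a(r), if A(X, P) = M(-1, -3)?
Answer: -sqrt(10)/64 ≈ -0.049411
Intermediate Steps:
Q(G) = -64
r = 87 (r = 35 + 52 = 87)
M(x, b) = sqrt(b**2 + x**2)
A(X, P) = sqrt(10) (A(X, P) = sqrt((-3)**2 + (-1)**2) = sqrt(9 + 1) = sqrt(10))
a(z) = -1/64 (a(z) = 1/(-64) = -1/64)
A(-6, 3)*a(r) = sqrt(10)*(-1/64) = -sqrt(10)/64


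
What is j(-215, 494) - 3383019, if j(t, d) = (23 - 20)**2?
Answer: -3383010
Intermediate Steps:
j(t, d) = 9 (j(t, d) = 3**2 = 9)
j(-215, 494) - 3383019 = 9 - 3383019 = -3383010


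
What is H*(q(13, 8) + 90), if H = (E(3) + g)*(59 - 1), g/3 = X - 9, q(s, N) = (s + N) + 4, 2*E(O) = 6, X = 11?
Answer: 60030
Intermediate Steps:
E(O) = 3 (E(O) = (½)*6 = 3)
q(s, N) = 4 + N + s (q(s, N) = (N + s) + 4 = 4 + N + s)
g = 6 (g = 3*(11 - 9) = 3*2 = 6)
H = 522 (H = (3 + 6)*(59 - 1) = 9*58 = 522)
H*(q(13, 8) + 90) = 522*((4 + 8 + 13) + 90) = 522*(25 + 90) = 522*115 = 60030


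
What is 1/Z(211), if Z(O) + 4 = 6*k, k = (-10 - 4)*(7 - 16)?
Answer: 1/752 ≈ 0.0013298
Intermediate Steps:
k = 126 (k = -14*(-9) = 126)
Z(O) = 752 (Z(O) = -4 + 6*126 = -4 + 756 = 752)
1/Z(211) = 1/752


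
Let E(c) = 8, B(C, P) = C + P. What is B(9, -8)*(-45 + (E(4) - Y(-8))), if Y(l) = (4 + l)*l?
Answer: -69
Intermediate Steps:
Y(l) = l*(4 + l)
B(9, -8)*(-45 + (E(4) - Y(-8))) = (9 - 8)*(-45 + (8 - (-8)*(4 - 8))) = 1*(-45 + (8 - (-8)*(-4))) = 1*(-45 + (8 - 1*32)) = 1*(-45 + (8 - 32)) = 1*(-45 - 24) = 1*(-69) = -69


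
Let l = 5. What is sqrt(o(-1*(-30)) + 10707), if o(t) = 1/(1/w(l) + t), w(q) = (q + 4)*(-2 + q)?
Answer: 2*sqrt(1760560161)/811 ≈ 103.47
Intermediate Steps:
w(q) = (-2 + q)*(4 + q) (w(q) = (4 + q)*(-2 + q) = (-2 + q)*(4 + q))
o(t) = 1/(1/27 + t) (o(t) = 1/(1/(-8 + 5**2 + 2*5) + t) = 1/(1/(-8 + 25 + 10) + t) = 1/(1/27 + t))
sqrt(o(-1*(-30)) + 10707) = sqrt(27/(1 + 27*(-1*(-30))) + 10707) = sqrt(27/(1 + 27*30) + 10707) = sqrt(27/(1 + 810) + 10707) = sqrt(27/811 + 10707) = sqrt(8683404/811) = 2*sqrt(1760560161)/811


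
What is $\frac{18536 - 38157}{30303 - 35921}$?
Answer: $\frac{19621}{5618} \approx 3.4925$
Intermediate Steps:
$\frac{18536 - 38157}{30303 - 35921} = - \frac{19621}{-5618} = \left(-19621\right) \left(- \frac{1}{5618}\right) = \frac{19621}{5618}$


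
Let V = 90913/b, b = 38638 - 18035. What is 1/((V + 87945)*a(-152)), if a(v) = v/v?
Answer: 20603/1812021748 ≈ 1.1370e-5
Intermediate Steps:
b = 20603
V = 90913/20603 ≈ 4.4126
a(v) = 1
1/((V + 87945)*a(-152)) = 1/((90913/20603 + 87945)*1) = 1/(1812021748/20603) = (20603/1812021748)*1 = 20603/1812021748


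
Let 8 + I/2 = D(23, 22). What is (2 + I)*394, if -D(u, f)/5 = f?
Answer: -92196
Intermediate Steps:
D(u, f) = -5*f
I = -236 (I = -16 + 2*(-5*22) = -16 + 2*(-110) = -16 - 220 = -236)
(2 + I)*394 = (2 - 236)*394 = -234*394 = -92196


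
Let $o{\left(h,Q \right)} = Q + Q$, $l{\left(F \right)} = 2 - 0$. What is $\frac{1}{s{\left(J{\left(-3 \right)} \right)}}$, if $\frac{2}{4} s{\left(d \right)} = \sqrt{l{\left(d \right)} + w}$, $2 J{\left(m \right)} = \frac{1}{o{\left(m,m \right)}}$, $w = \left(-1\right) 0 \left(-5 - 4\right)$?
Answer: $\frac{\sqrt{2}}{4} \approx 0.35355$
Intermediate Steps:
$l{\left(F \right)} = 2$ ($l{\left(F \right)} = 2 + 0 = 2$)
$w = 0$ ($w = 0 \left(-9\right) = 0$)
$o{\left(h,Q \right)} = 2 Q$
$J{\left(m \right)} = \frac{1}{4 m}$ ($J{\left(m \right)} = \frac{1}{2 \cdot 2 m} = \frac{\frac{1}{2} \frac{1}{m}}{2} = \frac{1}{4 m}$)
$s{\left(d \right)} = 2 \sqrt{2}$ ($s{\left(d \right)} = 2 \sqrt{2 + 0} = 2 \sqrt{2}$)
$\frac{1}{s{\left(J{\left(-3 \right)} \right)}} = \frac{1}{2 \sqrt{2}} = \frac{\sqrt{2}}{4}$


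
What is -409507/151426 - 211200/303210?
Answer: -5204926289/1530462582 ≈ -3.4009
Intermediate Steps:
-409507/151426 - 211200/303210 = -409507*1/151426 - 211200*1/303210 = -409507/151426 - 7040/10107 = -5204926289/1530462582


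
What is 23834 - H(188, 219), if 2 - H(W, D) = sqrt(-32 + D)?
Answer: 23832 + sqrt(187) ≈ 23846.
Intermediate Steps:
H(W, D) = 2 - sqrt(-32 + D)
23834 - H(188, 219) = 23834 - (2 - sqrt(-32 + 219)) = 23834 - (2 - sqrt(187)) = 23834 + (-2 + sqrt(187)) = 23832 + sqrt(187)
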